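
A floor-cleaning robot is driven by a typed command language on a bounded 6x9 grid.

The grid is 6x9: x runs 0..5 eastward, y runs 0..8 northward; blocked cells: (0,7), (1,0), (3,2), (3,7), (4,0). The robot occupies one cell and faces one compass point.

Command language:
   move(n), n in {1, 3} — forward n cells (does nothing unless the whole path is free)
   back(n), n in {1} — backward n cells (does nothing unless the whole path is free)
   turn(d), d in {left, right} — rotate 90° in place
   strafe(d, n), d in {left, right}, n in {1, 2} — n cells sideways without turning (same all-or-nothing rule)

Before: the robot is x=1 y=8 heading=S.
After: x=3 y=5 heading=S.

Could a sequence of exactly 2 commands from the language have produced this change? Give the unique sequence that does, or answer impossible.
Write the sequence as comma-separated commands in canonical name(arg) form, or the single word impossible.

move(3), strafe(left, 2)

key: order matters: swapping move(3) and strafe(left, 2) lands elsewhere
begin: x=1 y=8 heading=S
[1] after move(3): x=1 y=5 heading=S
[2] after strafe(left, 2): x=3 y=5 heading=S
no rival 2-sequence matches.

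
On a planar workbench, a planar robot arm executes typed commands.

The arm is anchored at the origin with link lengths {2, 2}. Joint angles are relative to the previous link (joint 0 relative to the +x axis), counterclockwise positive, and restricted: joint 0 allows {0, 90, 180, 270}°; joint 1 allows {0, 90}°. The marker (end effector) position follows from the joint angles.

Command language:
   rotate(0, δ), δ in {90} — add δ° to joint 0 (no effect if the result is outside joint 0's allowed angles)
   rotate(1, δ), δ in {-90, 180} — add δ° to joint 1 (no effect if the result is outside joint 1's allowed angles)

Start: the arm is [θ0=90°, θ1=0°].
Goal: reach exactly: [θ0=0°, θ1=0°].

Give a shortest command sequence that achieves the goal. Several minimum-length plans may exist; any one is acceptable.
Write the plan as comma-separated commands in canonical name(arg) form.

rotate(0, 90), rotate(0, 90), rotate(0, 90)

from: [θ0=90°, θ1=0°]
step 1 (rotate(0, 90)): [θ0=180°, θ1=0°]
step 2 (rotate(0, 90)): [θ0=270°, θ1=0°]
step 3 (rotate(0, 90)): [θ0=0°, θ1=0°]
minimal: 3 command(s), checked below 3.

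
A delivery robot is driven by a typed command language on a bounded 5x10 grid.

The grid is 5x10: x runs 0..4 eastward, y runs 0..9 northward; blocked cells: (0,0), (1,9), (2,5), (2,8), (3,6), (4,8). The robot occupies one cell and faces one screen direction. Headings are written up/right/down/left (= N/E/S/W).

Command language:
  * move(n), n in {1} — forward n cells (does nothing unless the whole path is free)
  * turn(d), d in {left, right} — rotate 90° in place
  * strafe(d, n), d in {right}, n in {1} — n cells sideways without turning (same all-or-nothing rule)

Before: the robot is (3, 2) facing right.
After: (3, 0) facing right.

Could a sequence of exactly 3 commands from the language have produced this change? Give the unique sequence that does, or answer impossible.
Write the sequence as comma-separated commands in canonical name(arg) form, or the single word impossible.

strafe(right, 1), strafe(right, 1), strafe(right, 1)

key: heading stays E — no command in the sequence turns
start: (3, 2) facing right
step 1 (strafe(right, 1)): (3, 1) facing right
step 2 (strafe(right, 1)): (3, 0) facing right
step 3 (strafe(right, 1)): (3, 0) facing right
no rival 3-sequence matches.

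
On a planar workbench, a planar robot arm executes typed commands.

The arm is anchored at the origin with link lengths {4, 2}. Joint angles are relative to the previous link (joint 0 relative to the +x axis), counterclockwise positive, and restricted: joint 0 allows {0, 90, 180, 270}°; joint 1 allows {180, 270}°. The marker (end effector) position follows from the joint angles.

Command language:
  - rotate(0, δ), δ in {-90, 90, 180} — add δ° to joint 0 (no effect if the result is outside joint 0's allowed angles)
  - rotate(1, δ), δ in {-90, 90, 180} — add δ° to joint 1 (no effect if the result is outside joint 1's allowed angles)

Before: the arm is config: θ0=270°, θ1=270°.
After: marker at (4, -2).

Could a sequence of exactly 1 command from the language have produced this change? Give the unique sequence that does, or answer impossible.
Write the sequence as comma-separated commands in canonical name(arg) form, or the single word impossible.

rotate(0, 90)

initial: config: θ0=270°, θ1=270°
1. rotate(0, 90) → config: θ0=0°, θ1=270°
uniquely the one of 6 1-step routes that fits.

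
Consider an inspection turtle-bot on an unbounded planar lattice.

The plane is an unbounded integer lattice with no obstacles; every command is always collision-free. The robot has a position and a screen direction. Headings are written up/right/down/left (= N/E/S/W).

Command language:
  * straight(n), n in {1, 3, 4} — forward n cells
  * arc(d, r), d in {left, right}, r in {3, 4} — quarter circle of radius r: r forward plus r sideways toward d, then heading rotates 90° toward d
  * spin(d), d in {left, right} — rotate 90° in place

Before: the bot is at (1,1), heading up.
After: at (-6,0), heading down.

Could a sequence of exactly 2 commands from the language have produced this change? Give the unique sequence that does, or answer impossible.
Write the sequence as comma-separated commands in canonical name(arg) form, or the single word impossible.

arc(left, 3), arc(left, 4)

key: running arc(left, 4) before arc(left, 3) would end elsewhere — order is forced
t0: at (1,1), heading up
t=1 arc(left, 3) ⇒ at (-2,4), heading left
t=2 arc(left, 4) ⇒ at (-6,0), heading down
no other 2-command option fits: unique.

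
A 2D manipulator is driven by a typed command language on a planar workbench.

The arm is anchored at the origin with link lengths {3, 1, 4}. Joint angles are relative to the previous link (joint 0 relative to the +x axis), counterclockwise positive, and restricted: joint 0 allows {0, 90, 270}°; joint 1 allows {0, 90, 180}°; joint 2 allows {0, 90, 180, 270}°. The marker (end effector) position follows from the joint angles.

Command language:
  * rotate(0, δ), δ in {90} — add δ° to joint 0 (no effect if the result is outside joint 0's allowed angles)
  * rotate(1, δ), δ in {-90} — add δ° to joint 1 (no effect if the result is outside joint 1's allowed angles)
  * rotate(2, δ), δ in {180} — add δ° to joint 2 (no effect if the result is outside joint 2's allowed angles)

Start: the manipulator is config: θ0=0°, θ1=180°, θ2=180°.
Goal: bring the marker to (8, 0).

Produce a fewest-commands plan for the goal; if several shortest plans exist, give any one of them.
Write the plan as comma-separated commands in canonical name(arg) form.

from: config: θ0=0°, θ1=180°, θ2=180°
[1] after rotate(1, -90): config: θ0=0°, θ1=90°, θ2=180°
[2] after rotate(1, -90): config: θ0=0°, θ1=0°, θ2=180°
[3] after rotate(2, 180): config: θ0=0°, θ1=0°, θ2=0°
no 2-step plan works, so 3 is optimal.

rotate(1, -90), rotate(1, -90), rotate(2, 180)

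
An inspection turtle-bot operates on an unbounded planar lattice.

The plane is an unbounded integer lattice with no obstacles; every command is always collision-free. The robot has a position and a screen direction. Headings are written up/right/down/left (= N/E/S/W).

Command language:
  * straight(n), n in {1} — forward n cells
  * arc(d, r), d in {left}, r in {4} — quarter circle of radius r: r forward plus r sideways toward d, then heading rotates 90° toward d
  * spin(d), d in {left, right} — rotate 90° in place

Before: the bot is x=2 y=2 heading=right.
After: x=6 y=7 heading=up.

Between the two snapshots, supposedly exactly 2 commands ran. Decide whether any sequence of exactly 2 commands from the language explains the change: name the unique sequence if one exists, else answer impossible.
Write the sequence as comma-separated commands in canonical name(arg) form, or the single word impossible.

key: running straight(1) before arc(left, 4) would end elsewhere — order is forced
t0: x=2 y=2 heading=right
1. arc(left, 4) → x=6 y=6 heading=up
2. straight(1) → x=6 y=7 heading=up
no other 2-command option fits: unique.

arc(left, 4), straight(1)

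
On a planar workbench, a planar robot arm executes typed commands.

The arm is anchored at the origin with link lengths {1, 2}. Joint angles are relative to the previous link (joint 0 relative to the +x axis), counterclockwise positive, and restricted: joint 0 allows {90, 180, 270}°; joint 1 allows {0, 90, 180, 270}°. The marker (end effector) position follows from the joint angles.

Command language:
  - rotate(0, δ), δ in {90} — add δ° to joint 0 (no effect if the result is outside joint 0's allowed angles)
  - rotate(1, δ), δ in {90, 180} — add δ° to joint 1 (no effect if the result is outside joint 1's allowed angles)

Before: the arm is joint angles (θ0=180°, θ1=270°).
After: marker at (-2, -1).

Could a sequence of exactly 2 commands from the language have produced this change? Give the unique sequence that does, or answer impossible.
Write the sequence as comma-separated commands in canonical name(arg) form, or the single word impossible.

t0: joint angles (θ0=180°, θ1=270°)
t=1 rotate(0, 90) ⇒ joint angles (θ0=270°, θ1=270°)
t=2 rotate(0, 90) ⇒ joint angles (θ0=270°, θ1=270°)
uniquely the one of 9 2-step routes that fits.

rotate(0, 90), rotate(0, 90)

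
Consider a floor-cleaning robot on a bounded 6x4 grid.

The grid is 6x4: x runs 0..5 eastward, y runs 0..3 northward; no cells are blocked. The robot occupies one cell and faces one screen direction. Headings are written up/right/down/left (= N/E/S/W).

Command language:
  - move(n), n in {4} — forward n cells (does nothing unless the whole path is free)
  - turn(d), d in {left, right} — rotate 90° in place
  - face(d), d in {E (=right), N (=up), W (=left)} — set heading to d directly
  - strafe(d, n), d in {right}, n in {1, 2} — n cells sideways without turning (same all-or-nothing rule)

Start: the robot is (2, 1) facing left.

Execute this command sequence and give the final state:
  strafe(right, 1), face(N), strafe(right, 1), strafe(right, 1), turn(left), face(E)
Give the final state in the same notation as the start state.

begin: (2, 1) facing left
1. strafe(right, 1) → (2, 2) facing left
2. face(N) → (2, 2) facing up
3. strafe(right, 1) → (3, 2) facing up
4. strafe(right, 1) → (4, 2) facing up
5. turn(left) → (4, 2) facing left
6. face(E) → (4, 2) facing right

(4, 2) facing right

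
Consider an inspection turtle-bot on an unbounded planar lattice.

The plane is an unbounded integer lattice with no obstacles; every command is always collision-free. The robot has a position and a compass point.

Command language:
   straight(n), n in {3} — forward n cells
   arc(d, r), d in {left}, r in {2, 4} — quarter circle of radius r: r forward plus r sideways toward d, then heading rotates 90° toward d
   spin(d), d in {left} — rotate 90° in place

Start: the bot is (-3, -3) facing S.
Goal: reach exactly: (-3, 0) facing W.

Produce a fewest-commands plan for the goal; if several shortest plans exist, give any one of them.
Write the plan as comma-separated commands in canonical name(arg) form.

spin(left), spin(left), straight(3), spin(left)

initial: (-3, -3) facing S
1. spin(left) → (-3, -3) facing E
2. spin(left) → (-3, -3) facing N
3. straight(3) → (-3, 0) facing N
4. spin(left) → (-3, 0) facing W
no 3-step plan works, so 4 is optimal.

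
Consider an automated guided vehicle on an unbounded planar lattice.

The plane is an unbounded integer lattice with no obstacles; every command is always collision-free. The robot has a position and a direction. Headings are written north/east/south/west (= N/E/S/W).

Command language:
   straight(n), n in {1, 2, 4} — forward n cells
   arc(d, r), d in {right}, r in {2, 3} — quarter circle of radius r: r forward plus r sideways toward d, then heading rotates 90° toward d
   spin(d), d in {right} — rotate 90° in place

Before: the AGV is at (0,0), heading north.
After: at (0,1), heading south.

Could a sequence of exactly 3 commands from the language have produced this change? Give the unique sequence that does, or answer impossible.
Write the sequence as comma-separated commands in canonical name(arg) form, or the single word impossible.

straight(1), spin(right), spin(right)

key: position moved to (0,1) AND the heading swung to S — translation plus rotation needed
start: at (0,0), heading north
[1] after straight(1): at (0,1), heading north
[2] after spin(right): at (0,1), heading east
[3] after spin(right): at (0,1), heading south
no rival 3-sequence matches.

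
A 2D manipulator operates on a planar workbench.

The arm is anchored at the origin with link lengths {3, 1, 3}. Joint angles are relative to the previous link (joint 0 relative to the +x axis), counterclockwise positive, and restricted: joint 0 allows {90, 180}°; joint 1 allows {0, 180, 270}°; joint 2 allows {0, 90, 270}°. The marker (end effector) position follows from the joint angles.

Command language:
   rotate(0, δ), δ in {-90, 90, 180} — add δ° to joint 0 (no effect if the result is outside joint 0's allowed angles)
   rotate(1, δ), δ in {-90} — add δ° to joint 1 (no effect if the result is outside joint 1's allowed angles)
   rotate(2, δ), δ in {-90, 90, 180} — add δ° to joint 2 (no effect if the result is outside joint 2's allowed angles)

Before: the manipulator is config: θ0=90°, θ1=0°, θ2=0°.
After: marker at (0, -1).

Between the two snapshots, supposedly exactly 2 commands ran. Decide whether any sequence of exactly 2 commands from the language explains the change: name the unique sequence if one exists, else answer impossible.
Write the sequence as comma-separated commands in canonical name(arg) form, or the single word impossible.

rotate(1, -90), rotate(1, -90)

begin: config: θ0=90°, θ1=0°, θ2=0°
step 1 (rotate(1, -90)): config: θ0=90°, θ1=270°, θ2=0°
step 2 (rotate(1, -90)): config: θ0=90°, θ1=180°, θ2=0°
no other 2-command option fits: unique.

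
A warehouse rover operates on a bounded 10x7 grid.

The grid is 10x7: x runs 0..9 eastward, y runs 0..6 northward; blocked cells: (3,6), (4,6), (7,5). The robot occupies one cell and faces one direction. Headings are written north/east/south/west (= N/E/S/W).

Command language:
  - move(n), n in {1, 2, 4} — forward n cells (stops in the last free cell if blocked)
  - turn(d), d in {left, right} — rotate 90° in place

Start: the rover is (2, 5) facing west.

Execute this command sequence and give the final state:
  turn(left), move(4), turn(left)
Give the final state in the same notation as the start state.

t0: (2, 5) facing west
t=1 turn(left) ⇒ (2, 5) facing south
t=2 move(4) ⇒ (2, 1) facing south
t=3 turn(left) ⇒ (2, 1) facing east

(2, 1) facing east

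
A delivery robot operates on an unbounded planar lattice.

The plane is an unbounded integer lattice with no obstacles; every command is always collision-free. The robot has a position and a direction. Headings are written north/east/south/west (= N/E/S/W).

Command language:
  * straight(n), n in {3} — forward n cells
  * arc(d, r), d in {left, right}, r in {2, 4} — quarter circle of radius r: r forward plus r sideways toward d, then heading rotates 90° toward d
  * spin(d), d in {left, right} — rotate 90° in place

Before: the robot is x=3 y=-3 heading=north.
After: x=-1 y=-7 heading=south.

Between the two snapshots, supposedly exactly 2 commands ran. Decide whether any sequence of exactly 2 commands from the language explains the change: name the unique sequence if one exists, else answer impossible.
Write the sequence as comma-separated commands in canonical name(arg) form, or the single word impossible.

spin(left), arc(left, 4)

key: position moved to (-1,-7) AND the heading swung to S — translation plus rotation needed
begin: x=3 y=-3 heading=north
[1] after spin(left): x=3 y=-3 heading=west
[2] after arc(left, 4): x=-1 y=-7 heading=south
all 49 alternatives checked — unique.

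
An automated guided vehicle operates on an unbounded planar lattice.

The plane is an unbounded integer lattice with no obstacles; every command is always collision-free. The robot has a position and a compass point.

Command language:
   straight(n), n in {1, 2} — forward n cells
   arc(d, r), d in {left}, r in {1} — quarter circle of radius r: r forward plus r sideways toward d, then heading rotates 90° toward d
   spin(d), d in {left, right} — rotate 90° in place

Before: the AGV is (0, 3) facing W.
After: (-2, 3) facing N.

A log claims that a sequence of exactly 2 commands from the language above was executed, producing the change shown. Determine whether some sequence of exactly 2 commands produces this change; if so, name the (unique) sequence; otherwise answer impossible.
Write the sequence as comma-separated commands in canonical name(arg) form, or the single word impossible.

straight(2), spin(right)

key: running spin(right) before straight(2) would end elsewhere — order is forced
t0: (0, 3) facing W
1. straight(2) → (-2, 3) facing W
2. spin(right) → (-2, 3) facing N
no other 2-command option fits: unique.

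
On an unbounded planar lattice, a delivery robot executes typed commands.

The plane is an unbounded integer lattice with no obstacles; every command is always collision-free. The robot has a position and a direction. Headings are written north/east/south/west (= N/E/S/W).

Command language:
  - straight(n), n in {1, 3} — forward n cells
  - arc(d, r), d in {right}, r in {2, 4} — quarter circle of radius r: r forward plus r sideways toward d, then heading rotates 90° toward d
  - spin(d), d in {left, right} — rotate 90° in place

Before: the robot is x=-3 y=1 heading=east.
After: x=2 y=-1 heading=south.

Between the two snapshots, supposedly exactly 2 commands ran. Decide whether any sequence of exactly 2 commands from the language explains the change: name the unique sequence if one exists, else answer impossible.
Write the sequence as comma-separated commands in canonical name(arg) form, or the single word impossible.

key: running arc(right, 2) before straight(3) would end elsewhere — order is forced
begin: x=-3 y=1 heading=east
1. straight(3) → x=0 y=1 heading=east
2. arc(right, 2) → x=2 y=-1 heading=south
uniquely the one of 36 2-step routes that fits.

straight(3), arc(right, 2)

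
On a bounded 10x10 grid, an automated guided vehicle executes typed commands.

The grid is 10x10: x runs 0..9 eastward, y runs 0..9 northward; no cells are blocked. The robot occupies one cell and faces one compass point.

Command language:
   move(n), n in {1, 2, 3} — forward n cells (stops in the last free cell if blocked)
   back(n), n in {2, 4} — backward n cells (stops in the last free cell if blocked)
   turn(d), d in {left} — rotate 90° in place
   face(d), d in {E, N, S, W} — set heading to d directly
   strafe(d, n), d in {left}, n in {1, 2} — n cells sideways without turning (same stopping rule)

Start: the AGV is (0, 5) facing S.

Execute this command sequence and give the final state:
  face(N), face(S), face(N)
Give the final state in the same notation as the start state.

begin: (0, 5) facing S
[1] after face(N): (0, 5) facing N
[2] after face(S): (0, 5) facing S
[3] after face(N): (0, 5) facing N

(0, 5) facing N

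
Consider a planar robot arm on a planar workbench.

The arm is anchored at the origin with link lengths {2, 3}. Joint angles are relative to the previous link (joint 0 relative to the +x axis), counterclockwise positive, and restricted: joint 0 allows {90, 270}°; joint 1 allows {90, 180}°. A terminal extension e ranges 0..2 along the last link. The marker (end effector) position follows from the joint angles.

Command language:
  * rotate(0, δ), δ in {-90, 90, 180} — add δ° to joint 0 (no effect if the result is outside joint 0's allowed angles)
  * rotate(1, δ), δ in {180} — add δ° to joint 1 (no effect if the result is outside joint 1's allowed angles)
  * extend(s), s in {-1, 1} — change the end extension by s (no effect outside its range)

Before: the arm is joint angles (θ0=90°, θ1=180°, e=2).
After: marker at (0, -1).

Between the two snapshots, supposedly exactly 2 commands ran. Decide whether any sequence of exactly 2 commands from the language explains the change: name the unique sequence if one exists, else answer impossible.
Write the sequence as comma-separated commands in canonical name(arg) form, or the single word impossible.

initial: joint angles (θ0=90°, θ1=180°, e=2)
step 1 (extend(-1)): joint angles (θ0=90°, θ1=180°, e=1)
step 2 (extend(-1)): joint angles (θ0=90°, θ1=180°, e=0)
uniquely the one of 36 2-step routes that fits.

extend(-1), extend(-1)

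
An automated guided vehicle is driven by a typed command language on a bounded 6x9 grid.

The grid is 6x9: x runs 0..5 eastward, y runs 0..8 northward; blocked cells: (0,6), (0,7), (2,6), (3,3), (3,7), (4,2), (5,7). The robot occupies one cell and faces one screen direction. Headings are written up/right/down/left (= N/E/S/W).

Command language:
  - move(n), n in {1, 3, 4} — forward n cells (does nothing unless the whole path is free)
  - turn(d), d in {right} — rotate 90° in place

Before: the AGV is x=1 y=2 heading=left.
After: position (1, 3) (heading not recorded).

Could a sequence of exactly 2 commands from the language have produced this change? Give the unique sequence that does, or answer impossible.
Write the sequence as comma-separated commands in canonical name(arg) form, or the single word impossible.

turn(right), move(1)

key: order matters: swapping turn(right) and move(1) lands elsewhere
start: x=1 y=2 heading=left
[1] after turn(right): x=1 y=2 heading=up
[2] after move(1): x=1 y=3 heading=up
all 16 alternatives checked — unique.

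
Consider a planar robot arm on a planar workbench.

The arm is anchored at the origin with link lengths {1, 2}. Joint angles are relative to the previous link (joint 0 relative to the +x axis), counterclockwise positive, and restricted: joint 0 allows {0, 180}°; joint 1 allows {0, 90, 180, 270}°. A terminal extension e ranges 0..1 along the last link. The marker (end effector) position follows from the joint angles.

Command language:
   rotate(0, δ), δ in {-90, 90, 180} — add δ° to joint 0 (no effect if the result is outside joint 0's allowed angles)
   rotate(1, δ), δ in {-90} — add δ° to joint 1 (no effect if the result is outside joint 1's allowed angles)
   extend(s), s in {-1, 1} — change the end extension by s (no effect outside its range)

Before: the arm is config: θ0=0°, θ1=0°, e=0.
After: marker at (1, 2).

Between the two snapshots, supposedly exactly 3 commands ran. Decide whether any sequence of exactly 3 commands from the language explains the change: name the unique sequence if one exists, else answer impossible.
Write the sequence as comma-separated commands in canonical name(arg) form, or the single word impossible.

rotate(1, -90), rotate(1, -90), rotate(1, -90)

t0: config: θ0=0°, θ1=0°, e=0
step 1 (rotate(1, -90)): config: θ0=0°, θ1=270°, e=0
step 2 (rotate(1, -90)): config: θ0=0°, θ1=180°, e=0
step 3 (rotate(1, -90)): config: θ0=0°, θ1=90°, e=0
no rival 3-sequence matches.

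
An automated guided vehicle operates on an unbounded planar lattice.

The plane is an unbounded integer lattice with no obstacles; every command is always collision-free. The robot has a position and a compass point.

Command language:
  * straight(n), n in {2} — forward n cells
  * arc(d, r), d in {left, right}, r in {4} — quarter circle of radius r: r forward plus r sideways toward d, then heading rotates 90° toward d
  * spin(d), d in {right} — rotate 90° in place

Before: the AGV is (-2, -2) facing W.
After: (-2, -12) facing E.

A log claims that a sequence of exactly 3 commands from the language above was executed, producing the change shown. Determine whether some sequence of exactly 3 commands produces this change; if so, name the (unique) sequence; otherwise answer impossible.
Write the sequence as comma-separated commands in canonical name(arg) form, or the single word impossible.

arc(left, 4), straight(2), arc(left, 4)

key: position moved to (-2,-12) AND the heading swung to E — translation plus rotation needed
t0: (-2, -2) facing W
1. arc(left, 4) → (-6, -6) facing S
2. straight(2) → (-6, -8) facing S
3. arc(left, 4) → (-2, -12) facing E
all 64 alternatives checked — unique.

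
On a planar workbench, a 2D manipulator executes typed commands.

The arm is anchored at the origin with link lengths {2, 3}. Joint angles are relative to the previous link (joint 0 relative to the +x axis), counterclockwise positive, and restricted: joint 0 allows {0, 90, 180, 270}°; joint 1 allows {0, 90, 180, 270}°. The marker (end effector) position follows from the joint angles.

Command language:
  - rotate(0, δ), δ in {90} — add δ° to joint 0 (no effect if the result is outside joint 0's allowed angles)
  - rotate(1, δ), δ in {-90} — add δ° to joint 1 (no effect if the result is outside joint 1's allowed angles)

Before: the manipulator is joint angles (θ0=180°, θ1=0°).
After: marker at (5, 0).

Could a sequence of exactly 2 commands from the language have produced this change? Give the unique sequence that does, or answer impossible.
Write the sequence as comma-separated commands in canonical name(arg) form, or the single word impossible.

start: joint angles (θ0=180°, θ1=0°)
[1] after rotate(0, 90): joint angles (θ0=270°, θ1=0°)
[2] after rotate(0, 90): joint angles (θ0=0°, θ1=0°)
no other 2-command option fits: unique.

rotate(0, 90), rotate(0, 90)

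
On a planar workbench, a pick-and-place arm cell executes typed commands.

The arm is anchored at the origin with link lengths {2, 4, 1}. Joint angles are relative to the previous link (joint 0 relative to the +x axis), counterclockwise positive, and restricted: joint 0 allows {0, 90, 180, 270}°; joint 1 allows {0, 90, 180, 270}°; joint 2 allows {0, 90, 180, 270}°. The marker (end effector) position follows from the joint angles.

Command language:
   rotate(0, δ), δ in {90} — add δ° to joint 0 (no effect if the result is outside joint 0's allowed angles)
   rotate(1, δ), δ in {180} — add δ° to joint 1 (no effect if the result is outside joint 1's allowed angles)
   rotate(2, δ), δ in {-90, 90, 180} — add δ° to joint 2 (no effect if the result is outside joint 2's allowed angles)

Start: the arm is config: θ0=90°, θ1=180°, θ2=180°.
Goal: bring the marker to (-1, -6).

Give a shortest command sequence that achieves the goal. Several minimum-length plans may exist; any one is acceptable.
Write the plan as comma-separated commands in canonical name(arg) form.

start: config: θ0=90°, θ1=180°, θ2=180°
t=1 rotate(1, 180) ⇒ config: θ0=90°, θ1=0°, θ2=180°
t=2 rotate(0, 90) ⇒ config: θ0=180°, θ1=0°, θ2=180°
t=3 rotate(0, 90) ⇒ config: θ0=270°, θ1=0°, θ2=180°
t=4 rotate(2, 90) ⇒ config: θ0=270°, θ1=0°, θ2=270°
nothing shorter than 4 reaches the goal.

rotate(1, 180), rotate(0, 90), rotate(0, 90), rotate(2, 90)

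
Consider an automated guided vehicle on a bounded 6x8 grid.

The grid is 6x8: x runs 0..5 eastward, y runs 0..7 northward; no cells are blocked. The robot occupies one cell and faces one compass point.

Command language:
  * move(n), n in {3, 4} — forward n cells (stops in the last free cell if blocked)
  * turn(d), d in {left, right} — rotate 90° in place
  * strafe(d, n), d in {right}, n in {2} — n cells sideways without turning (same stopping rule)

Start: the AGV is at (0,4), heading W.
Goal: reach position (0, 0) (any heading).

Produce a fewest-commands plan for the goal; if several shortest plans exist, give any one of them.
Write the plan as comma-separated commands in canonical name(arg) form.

turn(left), move(4)

initial: at (0,4), heading W
t=1 turn(left) ⇒ at (0,4), heading S
t=2 move(4) ⇒ at (0,0), heading S
no 1-step plan works, so 2 is optimal.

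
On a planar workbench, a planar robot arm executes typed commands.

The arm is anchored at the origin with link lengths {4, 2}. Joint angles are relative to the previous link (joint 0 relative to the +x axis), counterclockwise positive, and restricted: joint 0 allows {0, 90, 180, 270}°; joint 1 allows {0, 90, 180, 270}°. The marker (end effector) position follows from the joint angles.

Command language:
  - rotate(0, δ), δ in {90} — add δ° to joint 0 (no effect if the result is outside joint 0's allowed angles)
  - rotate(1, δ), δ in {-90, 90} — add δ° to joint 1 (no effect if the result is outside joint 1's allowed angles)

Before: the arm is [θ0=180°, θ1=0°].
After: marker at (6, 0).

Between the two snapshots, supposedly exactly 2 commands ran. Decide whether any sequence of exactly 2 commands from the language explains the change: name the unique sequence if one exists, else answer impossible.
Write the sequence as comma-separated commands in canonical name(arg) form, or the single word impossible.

from: [θ0=180°, θ1=0°]
step 1 (rotate(0, 90)): [θ0=270°, θ1=0°]
step 2 (rotate(0, 90)): [θ0=0°, θ1=0°]
all 9 alternatives checked — unique.

rotate(0, 90), rotate(0, 90)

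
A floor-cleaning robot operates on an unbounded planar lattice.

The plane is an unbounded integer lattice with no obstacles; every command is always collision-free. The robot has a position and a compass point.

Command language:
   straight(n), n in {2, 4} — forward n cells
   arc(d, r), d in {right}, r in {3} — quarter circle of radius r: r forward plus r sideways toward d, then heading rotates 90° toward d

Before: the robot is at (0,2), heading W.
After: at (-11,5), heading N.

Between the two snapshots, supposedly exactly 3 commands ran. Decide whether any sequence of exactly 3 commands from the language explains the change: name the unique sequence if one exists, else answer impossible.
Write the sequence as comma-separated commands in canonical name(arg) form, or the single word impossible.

key: position moved to (-11,5) AND the heading swung to N — translation plus rotation needed
start: at (0,2), heading W
step 1 (straight(4)): at (-4,2), heading W
step 2 (straight(4)): at (-8,2), heading W
step 3 (arc(right, 3)): at (-11,5), heading N
no other 3-command option fits: unique.

straight(4), straight(4), arc(right, 3)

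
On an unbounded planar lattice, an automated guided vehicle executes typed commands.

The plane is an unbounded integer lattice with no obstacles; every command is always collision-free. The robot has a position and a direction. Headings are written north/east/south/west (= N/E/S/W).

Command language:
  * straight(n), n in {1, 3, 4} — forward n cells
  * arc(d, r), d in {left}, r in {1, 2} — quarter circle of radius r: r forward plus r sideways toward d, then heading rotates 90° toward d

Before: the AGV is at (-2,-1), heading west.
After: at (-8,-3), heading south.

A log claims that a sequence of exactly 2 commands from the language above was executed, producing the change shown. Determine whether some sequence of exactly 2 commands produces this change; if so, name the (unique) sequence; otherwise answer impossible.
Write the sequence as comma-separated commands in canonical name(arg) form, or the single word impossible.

key: cell and facing (now S) both changed — the 2 commands mix motion and turning
initial: at (-2,-1), heading west
t=1 straight(4) ⇒ at (-6,-1), heading west
t=2 arc(left, 2) ⇒ at (-8,-3), heading south
no rival 2-sequence matches.

straight(4), arc(left, 2)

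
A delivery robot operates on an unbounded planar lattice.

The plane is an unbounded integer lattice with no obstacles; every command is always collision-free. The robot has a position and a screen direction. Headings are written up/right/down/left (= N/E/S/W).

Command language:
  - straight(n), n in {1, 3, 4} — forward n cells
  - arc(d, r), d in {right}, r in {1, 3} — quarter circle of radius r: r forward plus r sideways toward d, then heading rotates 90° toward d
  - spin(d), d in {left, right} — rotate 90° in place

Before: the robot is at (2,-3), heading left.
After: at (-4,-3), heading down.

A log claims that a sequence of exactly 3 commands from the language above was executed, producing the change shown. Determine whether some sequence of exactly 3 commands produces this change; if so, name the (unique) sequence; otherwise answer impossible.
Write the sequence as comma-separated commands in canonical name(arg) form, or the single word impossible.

straight(3), straight(3), spin(left)

key: position moved to (-4,-3) AND the heading swung to S — translation plus rotation needed
initial: at (2,-3), heading left
[1] after straight(3): at (-1,-3), heading left
[2] after straight(3): at (-4,-3), heading left
[3] after spin(left): at (-4,-3), heading down
no rival 3-sequence matches.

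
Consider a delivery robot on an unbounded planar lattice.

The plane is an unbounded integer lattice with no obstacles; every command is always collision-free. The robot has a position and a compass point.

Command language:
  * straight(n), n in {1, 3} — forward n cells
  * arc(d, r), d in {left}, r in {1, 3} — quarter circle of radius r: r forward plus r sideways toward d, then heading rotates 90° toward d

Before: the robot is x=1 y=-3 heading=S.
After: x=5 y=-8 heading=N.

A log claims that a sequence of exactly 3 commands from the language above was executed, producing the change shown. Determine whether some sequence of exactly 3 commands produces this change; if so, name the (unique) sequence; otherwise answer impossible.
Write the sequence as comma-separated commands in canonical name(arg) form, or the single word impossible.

straight(3), arc(left, 3), arc(left, 1)

key: order matters: swapping straight(3) and arc(left, 1) lands elsewhere
begin: x=1 y=-3 heading=S
t=1 straight(3) ⇒ x=1 y=-6 heading=S
t=2 arc(left, 3) ⇒ x=4 y=-9 heading=E
t=3 arc(left, 1) ⇒ x=5 y=-8 heading=N
uniquely the one of 64 3-step routes that fits.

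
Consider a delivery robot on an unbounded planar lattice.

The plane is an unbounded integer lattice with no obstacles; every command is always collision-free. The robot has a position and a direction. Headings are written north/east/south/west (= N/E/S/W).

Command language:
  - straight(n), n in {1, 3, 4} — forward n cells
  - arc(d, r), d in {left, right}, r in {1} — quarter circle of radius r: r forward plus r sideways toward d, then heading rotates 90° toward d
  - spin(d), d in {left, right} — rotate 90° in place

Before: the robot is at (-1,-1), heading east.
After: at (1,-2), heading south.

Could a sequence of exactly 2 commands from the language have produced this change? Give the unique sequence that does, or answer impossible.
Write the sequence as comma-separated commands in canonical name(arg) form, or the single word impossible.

key: position moved to (1,-2) AND the heading swung to S — translation plus rotation needed
from: at (-1,-1), heading east
1. straight(1) → at (0,-1), heading east
2. arc(right, 1) → at (1,-2), heading south
no rival 2-sequence matches.

straight(1), arc(right, 1)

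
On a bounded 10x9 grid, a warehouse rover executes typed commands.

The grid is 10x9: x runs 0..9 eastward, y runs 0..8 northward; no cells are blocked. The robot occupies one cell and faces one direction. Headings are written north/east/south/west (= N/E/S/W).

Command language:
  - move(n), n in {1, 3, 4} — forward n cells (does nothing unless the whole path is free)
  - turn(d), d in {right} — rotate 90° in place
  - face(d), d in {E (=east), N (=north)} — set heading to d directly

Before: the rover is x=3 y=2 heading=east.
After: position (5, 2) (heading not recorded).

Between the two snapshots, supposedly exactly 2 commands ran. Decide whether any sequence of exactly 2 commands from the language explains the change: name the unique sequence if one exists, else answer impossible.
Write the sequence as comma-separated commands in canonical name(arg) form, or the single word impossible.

from: x=3 y=2 heading=east
1. move(1) → x=4 y=2 heading=east
2. move(1) → x=5 y=2 heading=east
all 36 alternatives checked — unique.

move(1), move(1)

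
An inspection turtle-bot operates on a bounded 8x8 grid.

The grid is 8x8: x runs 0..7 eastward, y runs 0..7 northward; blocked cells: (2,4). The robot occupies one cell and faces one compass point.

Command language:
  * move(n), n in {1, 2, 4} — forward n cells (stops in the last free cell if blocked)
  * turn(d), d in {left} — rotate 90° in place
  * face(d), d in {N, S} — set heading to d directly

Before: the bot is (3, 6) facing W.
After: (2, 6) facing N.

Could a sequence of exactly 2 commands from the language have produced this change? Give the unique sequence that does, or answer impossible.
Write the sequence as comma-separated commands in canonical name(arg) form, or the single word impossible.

move(1), face(N)

key: order matters: swapping move(1) and face(N) lands elsewhere
t0: (3, 6) facing W
t=1 move(1) ⇒ (2, 6) facing W
t=2 face(N) ⇒ (2, 6) facing N
no rival 2-sequence matches.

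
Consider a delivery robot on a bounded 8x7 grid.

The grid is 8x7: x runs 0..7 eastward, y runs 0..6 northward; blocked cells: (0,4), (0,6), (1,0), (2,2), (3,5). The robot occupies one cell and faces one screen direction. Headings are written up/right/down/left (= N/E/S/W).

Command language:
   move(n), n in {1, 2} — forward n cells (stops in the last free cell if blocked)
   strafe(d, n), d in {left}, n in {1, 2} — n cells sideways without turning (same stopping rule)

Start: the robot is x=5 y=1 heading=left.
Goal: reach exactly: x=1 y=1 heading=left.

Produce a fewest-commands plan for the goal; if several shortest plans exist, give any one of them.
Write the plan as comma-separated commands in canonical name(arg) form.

from: x=5 y=1 heading=left
1. move(2) → x=3 y=1 heading=left
2. move(2) → x=1 y=1 heading=left
shorter routes all fall short; 2 is best.

move(2), move(2)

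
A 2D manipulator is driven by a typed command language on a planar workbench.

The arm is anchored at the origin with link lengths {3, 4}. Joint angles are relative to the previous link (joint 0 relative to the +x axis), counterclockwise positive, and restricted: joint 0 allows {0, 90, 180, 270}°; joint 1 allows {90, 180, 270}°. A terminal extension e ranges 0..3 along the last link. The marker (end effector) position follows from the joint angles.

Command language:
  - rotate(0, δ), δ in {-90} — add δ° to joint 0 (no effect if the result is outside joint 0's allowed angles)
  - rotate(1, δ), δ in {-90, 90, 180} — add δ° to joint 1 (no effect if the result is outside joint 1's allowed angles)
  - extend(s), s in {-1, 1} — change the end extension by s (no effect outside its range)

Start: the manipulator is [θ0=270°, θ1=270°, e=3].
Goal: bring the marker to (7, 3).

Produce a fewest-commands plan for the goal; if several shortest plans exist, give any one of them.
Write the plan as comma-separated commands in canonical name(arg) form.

rotate(0, -90), rotate(0, -90)

start: [θ0=270°, θ1=270°, e=3]
step 1 (rotate(0, -90)): [θ0=180°, θ1=270°, e=3]
step 2 (rotate(0, -90)): [θ0=90°, θ1=270°, e=3]
nothing shorter than 2 reaches the goal.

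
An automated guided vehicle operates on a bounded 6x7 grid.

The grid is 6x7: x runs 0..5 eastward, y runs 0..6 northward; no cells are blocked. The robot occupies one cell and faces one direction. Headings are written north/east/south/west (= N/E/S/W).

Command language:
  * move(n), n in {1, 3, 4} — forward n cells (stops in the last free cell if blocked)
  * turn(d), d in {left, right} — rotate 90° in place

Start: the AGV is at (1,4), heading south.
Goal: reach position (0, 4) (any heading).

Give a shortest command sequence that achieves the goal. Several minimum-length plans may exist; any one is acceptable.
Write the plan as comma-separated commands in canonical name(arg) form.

initial: at (1,4), heading south
[1] after turn(right): at (1,4), heading west
[2] after move(1): at (0,4), heading west
minimal: 2 command(s), checked below 2.

turn(right), move(1)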